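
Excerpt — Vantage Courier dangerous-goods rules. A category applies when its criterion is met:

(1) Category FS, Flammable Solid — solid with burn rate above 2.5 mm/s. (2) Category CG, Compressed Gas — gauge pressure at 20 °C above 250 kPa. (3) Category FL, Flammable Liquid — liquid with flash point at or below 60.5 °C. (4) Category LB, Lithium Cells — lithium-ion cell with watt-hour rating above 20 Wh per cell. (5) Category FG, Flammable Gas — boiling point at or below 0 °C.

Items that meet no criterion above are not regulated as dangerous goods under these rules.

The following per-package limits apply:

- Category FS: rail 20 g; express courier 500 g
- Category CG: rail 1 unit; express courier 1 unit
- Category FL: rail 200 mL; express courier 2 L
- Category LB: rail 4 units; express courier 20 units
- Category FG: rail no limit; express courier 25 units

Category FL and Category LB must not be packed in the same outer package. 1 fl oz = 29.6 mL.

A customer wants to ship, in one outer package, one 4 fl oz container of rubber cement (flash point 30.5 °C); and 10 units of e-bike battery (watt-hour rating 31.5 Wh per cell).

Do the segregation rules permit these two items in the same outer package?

Rubber cement: flash point 30.5 °C ≤ 60.5 °C → Category FL (Flammable Liquid).
With watt-hour rating 31.5 Wh per cell (> 20 Wh per cell), the e-bike battery falls in Category LB.
Category FL and Category LB may not share an outer package.

No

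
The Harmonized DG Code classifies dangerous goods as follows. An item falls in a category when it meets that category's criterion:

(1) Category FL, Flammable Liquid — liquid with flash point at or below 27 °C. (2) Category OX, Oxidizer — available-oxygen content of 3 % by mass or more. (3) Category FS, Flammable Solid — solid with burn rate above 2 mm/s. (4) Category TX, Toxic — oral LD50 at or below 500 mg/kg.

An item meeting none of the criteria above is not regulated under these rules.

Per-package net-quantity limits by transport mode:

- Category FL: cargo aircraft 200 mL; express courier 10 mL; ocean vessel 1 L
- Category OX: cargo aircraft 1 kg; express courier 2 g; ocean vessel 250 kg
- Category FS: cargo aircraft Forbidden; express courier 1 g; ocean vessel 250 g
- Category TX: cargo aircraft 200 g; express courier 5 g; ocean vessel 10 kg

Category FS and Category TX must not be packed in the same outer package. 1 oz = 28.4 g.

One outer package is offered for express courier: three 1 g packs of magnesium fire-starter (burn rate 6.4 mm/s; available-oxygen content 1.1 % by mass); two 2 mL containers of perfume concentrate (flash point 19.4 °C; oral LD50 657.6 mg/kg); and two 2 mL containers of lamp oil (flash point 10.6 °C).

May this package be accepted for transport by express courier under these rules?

The magnesium fire-starter has burn rate 6.4 mm/s, which is > 2 mm/s, so it is Category FS (Flammable Solid).
The perfume concentrate has flash point 19.4 °C, which is ≤ 27 °C, so it is Category FL (Flammable Liquid).
With flash point 10.6 °C (≤ 27 °C), the lamp oil falls in Category FL.
Category FS quantity: three 1 g packs = 3 g.
3 g > 1 g (express courier limit, Category FS) — over the limit.
Category FL net quantity: (two 2 mL containers = 4 mL) + (two 2 mL containers = 4 mL) = 8 mL.
8 mL ≤ 10 mL (express courier limit, Category FL) — within limit.
The segregation rule (Category FS with Category TX) does not apply to Category FS with Category FL.

No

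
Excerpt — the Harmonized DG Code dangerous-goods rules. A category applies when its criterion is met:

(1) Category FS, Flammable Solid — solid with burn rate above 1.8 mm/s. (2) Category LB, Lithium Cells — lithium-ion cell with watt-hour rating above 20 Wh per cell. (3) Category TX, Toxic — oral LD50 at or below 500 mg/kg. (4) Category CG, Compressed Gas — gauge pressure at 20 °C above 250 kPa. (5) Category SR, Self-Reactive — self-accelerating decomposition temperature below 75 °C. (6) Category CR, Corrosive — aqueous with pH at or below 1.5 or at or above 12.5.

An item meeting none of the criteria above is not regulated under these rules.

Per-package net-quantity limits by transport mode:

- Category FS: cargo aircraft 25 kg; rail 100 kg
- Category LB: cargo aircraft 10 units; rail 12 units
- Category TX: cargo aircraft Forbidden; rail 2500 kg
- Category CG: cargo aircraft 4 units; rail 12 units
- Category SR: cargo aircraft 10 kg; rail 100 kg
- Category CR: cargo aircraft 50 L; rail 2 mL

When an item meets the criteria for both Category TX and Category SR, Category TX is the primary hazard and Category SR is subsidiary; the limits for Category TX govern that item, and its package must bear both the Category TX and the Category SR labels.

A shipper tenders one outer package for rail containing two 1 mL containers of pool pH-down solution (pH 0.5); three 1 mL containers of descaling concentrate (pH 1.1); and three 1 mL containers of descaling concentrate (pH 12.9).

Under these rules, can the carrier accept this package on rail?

No

Pool pH-down solution: pH 0.5 ≤ 1.5 → Category CR (Corrosive).
pH 1.1 meets the Category CR criterion (Corrosive), so the descaling concentrate is Category CR.
The descaling concentrate has pH 12.9, which is ≥ 12.5, so it is Category CR (Corrosive).
Total Category CR: (two 1 mL containers = 2 mL) + (three 1 mL containers = 3 mL) + (three 1 mL containers = 3 mL) = 8 mL.
That exceeds the Category CR rail limit of 2 mL.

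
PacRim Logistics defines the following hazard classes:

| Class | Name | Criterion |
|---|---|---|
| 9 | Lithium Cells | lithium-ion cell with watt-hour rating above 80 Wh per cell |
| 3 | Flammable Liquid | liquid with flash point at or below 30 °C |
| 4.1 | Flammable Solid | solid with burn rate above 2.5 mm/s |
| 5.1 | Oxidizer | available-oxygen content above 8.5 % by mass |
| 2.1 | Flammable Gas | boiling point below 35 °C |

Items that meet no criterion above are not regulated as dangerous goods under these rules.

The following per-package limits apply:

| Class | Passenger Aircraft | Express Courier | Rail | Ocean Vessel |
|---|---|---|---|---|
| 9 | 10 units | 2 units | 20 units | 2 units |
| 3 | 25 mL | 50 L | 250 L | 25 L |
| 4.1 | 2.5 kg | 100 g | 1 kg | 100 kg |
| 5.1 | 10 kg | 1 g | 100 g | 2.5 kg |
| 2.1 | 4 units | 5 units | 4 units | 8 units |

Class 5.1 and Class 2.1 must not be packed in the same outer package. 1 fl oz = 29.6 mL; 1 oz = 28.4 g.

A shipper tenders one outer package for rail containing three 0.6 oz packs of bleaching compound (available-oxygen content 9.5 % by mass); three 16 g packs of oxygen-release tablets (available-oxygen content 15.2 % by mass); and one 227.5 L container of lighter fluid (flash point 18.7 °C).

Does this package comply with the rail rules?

Yes

The bleaching compound has available-oxygen content 9.5 % by mass, which is > 8.5 % by mass, so it is Class 5.1 (Oxidizer).
Available-oxygen content 15.2 % by mass meets the Class 5.1 criterion (Oxidizer), so the oxygen-release tablets are Class 5.1.
With flash point 18.7 °C (≤ 30 °C), the lighter fluid falls in Class 3.
Total Class 5.1: (three 0.6 oz packs = 51.12 g) + (three 16 g packs = 48 g) = 99.12 g.
99.12 g ≤ 100 g (rail limit, Class 5.1) — within limit.
Class 3 quantity: 227.5 L.
That is within the Class 3 rail limit of 250 L.
The segregation rule (Class 5.1 with Class 2.1) does not apply to Class 5.1 with Class 3.
Every hazard class is within its rail limit and no segregation rule is violated.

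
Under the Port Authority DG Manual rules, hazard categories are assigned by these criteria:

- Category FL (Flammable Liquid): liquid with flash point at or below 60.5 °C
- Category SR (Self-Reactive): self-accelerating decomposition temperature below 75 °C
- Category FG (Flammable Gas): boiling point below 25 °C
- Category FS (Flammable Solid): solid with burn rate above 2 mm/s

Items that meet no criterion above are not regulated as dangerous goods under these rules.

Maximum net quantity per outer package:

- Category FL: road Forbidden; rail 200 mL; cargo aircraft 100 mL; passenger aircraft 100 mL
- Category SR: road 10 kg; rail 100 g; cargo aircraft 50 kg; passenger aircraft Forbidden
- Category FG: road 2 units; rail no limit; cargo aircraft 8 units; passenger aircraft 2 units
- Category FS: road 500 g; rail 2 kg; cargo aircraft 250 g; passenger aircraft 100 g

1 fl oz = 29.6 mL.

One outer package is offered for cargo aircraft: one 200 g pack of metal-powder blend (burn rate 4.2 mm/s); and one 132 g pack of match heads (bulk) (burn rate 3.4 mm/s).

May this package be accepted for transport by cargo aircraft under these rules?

Metal-powder blend: burn rate 4.2 mm/s > 2 mm/s → Category FS (Flammable Solid).
The match heads (bulk) have burn rate 3.4 mm/s, which is > 2 mm/s, so they are Category FS (Flammable Solid).
Category FS net quantity: 200 g + 132 g = 332 g.
332 g exceeds the cargo aircraft limit of 250 g for Category FS.

No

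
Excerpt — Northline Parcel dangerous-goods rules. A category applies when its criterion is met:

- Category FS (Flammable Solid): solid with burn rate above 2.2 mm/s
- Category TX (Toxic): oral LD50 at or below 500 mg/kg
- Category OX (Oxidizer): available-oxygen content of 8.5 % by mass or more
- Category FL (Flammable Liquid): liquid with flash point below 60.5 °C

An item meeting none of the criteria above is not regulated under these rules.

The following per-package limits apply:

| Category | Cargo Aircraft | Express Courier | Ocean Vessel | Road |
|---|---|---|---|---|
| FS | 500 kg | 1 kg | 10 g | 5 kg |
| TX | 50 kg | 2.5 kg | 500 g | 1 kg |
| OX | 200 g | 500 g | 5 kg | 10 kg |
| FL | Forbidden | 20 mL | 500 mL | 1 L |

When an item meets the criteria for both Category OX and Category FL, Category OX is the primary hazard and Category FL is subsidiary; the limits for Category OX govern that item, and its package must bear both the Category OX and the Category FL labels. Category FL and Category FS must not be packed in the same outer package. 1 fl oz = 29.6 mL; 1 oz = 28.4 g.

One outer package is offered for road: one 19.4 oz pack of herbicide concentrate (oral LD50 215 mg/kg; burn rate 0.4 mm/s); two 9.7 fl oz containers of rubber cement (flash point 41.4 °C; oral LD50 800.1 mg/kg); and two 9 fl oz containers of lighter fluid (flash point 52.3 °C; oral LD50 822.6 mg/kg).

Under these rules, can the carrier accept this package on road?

Herbicide concentrate: oral LD50 215 mg/kg ≤ 500 mg/kg → Category TX (Toxic).
Rubber cement: flash point 41.4 °C < 60.5 °C → Category FL (Flammable Liquid).
The lighter fluid has flash point 52.3 °C, which is < 60.5 °C, so it is Category FL (Flammable Liquid).
Category FL net quantity: (two 9.7 fl oz containers = 574.24 mL) + (two 9 fl oz containers = 532.8 mL) = 1107.04 mL.
1107.04 mL > 1 L (road limit, Category FL) — over the limit.
Category TX quantity: one 19.4 oz pack = 550.96 g.
That is within the Category TX road limit of 1 kg.
The segregation rule (Category FL with Category FS) does not apply to Category FL with Category TX.

No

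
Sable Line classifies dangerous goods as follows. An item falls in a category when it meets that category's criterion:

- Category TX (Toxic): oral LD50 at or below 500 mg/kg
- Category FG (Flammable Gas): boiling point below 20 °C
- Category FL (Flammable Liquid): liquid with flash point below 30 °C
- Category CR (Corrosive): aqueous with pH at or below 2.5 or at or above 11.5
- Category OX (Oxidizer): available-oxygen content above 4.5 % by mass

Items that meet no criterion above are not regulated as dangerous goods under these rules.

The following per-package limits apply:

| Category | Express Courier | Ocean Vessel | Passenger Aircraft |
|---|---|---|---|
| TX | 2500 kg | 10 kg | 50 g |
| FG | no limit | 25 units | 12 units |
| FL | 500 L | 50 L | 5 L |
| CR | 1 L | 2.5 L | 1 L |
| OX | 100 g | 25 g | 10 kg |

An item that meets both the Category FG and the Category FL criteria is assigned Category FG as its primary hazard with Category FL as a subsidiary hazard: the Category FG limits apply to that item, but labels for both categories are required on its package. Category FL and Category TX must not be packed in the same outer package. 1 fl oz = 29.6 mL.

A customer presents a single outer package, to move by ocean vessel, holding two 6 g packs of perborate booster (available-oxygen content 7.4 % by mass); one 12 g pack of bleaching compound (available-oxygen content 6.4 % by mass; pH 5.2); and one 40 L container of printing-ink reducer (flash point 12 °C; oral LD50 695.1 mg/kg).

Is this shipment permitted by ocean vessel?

Yes

Perborate booster: available-oxygen content 7.4 % by mass > 4.5 % by mass → Category OX (Oxidizer).
Bleaching compound: available-oxygen content 6.4 % by mass > 4.5 % by mass → Category OX (Oxidizer).
Printing-ink reducer: flash point 12 °C < 30 °C → Category FL (Flammable Liquid).
Category FL quantity: 40 L.
40 L is within the ocean vessel limit of 50 L for Category FL.
Category OX net quantity: (two 6 g packs = 12 g) + 12 g = 24 g.
That is within the Category OX ocean vessel limit of 25 g.
The segregation rule (Category FL with Category TX) does not apply to Category FL with Category OX.
Every hazard category is within its ocean vessel limit and no segregation rule is violated.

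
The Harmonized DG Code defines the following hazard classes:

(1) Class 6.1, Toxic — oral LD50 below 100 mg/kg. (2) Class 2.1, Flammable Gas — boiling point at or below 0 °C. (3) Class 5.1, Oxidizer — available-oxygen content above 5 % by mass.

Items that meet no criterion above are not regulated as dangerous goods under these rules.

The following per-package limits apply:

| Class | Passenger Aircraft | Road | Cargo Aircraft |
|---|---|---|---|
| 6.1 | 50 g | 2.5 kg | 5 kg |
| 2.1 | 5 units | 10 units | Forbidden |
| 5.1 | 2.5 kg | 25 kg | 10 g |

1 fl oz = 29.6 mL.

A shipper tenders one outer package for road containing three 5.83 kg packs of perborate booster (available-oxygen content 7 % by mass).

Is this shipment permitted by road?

Yes

Available-oxygen content 7 % by mass meets the Class 5.1 criterion (Oxidizer), so the perborate booster is Class 5.1.
Class 5.1 quantity: three 5.83 kg packs = 17.49 kg.
17.49 kg is within the road limit of 25 kg for Class 5.1.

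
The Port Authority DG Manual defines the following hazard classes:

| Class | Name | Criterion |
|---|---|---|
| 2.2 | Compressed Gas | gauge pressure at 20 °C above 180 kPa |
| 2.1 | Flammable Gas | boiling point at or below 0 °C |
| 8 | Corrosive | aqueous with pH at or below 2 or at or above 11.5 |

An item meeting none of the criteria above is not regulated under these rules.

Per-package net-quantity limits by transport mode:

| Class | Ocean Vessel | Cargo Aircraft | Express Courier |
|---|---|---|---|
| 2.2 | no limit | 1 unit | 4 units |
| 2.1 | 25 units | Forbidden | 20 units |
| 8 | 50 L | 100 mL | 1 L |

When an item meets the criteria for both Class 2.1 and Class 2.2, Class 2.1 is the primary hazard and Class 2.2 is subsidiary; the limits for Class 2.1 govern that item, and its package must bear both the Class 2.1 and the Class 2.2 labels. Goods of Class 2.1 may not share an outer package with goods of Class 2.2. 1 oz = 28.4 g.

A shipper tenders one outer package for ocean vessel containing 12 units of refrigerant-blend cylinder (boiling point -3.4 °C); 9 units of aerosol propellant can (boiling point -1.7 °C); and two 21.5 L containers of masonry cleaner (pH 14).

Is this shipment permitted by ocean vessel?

Yes

The refrigerant-blend cylinder has boiling point -3.4 °C, which is ≤ 0 °C, so it is Class 2.1 (Flammable Gas).
The aerosol propellant can has boiling point -1.7 °C, which is ≤ 0 °C, so it is Class 2.1 (Flammable Gas).
Masonry cleaner: pH 14 ≥ 11.5 → Class 8 (Corrosive).
Total Class 2.1: 12 units + 9 units = 21 units.
That is within the Class 2.1 ocean vessel limit of 25 units.
Class 8 quantity: two 21.5 L containers = 43 L.
43 L ≤ 50 L (ocean vessel limit, Class 8) — within limit.
The segregation rule (Class 2.1 with Class 2.2) does not apply to Class 2.1 with Class 8.
Every hazard class is within its ocean vessel limit and no segregation rule is violated.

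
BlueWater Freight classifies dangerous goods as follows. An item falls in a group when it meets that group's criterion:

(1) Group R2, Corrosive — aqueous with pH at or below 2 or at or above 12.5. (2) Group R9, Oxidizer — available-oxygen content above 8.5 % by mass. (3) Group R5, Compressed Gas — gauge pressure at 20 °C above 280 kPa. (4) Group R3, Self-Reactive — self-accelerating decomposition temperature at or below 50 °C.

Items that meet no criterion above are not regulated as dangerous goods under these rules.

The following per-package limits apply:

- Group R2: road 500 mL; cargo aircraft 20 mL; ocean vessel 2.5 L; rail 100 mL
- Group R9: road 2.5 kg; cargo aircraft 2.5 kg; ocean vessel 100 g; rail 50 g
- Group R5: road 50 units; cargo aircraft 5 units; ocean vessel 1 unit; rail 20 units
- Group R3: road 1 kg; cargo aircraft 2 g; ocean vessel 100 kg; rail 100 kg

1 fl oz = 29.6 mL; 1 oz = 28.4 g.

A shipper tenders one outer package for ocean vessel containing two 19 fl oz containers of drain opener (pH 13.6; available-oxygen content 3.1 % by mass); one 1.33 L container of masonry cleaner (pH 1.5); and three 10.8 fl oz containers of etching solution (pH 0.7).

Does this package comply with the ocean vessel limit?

With pH 13.6 (≥ 12.5), the drain opener falls in Group R2.
The masonry cleaner has pH 1.5, which is ≤ 2, so it is Group R2 (Corrosive).
With pH 0.7 (≤ 2), the etching solution falls in Group R2.
Total Group R2: (two 19 fl oz containers = 1124.8 mL) + 1.33 L + (three 10.8 fl oz containers = 959.04 mL) = 3413.84 mL.
3413.84 mL exceeds the ocean vessel limit of 2.5 L for Group R2.

No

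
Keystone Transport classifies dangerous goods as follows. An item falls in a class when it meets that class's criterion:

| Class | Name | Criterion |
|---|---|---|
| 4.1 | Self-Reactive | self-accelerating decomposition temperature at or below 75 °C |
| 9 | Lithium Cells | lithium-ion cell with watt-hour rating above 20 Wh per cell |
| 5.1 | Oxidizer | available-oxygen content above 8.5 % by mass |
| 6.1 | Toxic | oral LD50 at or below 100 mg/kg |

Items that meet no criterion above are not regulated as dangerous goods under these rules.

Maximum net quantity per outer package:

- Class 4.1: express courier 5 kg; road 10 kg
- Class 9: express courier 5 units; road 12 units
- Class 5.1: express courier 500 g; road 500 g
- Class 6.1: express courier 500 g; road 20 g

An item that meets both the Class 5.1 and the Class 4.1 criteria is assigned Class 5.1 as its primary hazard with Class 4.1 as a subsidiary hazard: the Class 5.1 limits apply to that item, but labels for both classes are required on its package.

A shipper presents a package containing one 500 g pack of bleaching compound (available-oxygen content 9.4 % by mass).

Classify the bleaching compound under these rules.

Class 5.1

Bleaching compound: available-oxygen content 9.4 % by mass > 8.5 % by mass → Class 5.1 (Oxidizer).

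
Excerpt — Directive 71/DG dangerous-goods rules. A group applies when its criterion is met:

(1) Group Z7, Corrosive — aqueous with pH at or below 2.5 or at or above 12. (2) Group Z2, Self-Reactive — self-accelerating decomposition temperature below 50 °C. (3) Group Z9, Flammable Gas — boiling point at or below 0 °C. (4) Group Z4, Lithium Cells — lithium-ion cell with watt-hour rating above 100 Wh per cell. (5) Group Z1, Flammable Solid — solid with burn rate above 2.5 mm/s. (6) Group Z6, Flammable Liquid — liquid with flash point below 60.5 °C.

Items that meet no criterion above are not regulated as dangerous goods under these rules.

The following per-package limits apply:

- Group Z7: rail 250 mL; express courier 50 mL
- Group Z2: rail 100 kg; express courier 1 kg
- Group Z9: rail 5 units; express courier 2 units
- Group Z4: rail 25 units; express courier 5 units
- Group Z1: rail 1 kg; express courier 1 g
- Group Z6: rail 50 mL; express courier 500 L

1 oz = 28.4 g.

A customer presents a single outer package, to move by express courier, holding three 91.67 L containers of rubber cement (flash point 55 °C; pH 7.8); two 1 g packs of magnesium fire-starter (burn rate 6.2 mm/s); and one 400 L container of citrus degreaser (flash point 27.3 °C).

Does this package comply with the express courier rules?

With flash point 55 °C (< 60.5 °C), the rubber cement falls in Group Z6.
Magnesium fire-starter: burn rate 6.2 mm/s > 2.5 mm/s → Group Z1 (Flammable Solid).
With flash point 27.3 °C (< 60.5 °C), the citrus degreaser falls in Group Z6.
Total Group Z6: (three 91.67 L containers = 275.01 L) + 400 L = 675.01 L.
That exceeds the Group Z6 express courier limit of 500 L.
Group Z1 quantity: two 1 g packs = 2 g.
2 g exceeds the express courier limit of 1 g for Group Z1.

No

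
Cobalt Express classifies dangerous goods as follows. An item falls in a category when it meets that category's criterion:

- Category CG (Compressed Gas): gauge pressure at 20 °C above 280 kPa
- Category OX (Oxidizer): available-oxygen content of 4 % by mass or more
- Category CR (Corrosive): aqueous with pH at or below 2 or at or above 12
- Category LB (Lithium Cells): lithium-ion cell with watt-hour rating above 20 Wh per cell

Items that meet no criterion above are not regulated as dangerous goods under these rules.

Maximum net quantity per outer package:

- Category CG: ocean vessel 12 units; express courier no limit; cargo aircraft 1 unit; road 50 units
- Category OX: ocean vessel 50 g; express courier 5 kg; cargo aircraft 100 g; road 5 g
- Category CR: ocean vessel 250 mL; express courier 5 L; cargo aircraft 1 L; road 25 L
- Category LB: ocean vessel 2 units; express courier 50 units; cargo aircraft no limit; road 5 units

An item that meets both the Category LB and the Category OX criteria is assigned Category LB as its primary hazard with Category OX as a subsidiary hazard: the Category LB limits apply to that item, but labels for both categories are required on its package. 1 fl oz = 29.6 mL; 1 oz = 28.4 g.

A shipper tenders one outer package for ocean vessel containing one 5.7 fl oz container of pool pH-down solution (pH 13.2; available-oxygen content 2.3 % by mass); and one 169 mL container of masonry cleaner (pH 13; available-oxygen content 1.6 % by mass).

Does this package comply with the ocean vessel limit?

No

Pool pH-down solution: pH 13.2 ≥ 12 → Category CR (Corrosive).
With pH 13 (≥ 12), the masonry cleaner falls in Category CR.
Total Category CR: (one 5.7 fl oz container = 168.72 mL) + 169 mL = 337.72 mL.
337.72 mL exceeds the ocean vessel limit of 250 mL for Category CR.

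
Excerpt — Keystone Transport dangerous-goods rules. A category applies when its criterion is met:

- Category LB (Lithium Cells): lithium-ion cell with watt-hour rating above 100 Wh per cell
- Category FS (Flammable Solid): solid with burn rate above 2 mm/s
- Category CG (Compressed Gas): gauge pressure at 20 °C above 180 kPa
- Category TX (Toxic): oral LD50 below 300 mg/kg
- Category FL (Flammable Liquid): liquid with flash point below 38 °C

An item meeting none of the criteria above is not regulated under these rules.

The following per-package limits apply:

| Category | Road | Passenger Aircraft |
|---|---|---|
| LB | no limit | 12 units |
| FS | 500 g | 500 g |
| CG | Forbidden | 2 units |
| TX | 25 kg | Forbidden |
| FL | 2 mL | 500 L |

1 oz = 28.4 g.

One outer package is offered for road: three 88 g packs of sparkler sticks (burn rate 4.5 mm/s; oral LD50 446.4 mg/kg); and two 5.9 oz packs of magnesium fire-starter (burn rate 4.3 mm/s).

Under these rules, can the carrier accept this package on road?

No

Sparkler sticks: burn rate 4.5 mm/s > 2 mm/s → Category FS (Flammable Solid).
With burn rate 4.3 mm/s (> 2 mm/s), the magnesium fire-starter falls in Category FS.
Total Category FS: (three 88 g packs = 264 g) + (two 5.9 oz packs = 335.12 g) = 599.12 g.
599.12 g exceeds the road limit of 500 g for Category FS.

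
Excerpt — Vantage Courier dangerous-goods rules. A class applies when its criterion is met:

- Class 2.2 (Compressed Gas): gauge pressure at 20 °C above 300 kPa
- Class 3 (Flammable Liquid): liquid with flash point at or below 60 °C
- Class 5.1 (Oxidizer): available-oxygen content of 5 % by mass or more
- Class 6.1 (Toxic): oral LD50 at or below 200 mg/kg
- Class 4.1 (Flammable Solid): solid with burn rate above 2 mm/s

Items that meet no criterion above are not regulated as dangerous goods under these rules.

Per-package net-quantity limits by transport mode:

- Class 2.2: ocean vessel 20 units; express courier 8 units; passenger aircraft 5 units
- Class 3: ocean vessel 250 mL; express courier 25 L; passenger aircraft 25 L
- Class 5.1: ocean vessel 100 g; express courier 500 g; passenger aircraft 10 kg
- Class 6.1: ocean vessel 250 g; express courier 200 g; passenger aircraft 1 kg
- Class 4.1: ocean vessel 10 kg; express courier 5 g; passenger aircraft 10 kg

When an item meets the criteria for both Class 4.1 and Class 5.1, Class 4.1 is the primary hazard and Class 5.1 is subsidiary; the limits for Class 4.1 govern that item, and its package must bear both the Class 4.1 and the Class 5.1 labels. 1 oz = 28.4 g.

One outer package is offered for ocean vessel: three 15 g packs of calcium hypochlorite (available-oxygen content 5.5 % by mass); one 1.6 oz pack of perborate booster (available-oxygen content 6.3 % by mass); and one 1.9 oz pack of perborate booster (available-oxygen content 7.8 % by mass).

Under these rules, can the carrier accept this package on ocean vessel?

No

The calcium hypochlorite has available-oxygen content 5.5 % by mass, which is ≥ 5 % by mass, so it is Class 5.1 (Oxidizer).
Perborate booster: available-oxygen content 6.3 % by mass ≥ 5 % by mass → Class 5.1 (Oxidizer).
Perborate booster: available-oxygen content 7.8 % by mass ≥ 5 % by mass → Class 5.1 (Oxidizer).
Total Class 5.1: (three 15 g packs = 45 g) + (one 1.6 oz pack = 45.44 g) + (one 1.9 oz pack = 53.96 g) = 144.4 g.
That exceeds the Class 5.1 ocean vessel limit of 100 g.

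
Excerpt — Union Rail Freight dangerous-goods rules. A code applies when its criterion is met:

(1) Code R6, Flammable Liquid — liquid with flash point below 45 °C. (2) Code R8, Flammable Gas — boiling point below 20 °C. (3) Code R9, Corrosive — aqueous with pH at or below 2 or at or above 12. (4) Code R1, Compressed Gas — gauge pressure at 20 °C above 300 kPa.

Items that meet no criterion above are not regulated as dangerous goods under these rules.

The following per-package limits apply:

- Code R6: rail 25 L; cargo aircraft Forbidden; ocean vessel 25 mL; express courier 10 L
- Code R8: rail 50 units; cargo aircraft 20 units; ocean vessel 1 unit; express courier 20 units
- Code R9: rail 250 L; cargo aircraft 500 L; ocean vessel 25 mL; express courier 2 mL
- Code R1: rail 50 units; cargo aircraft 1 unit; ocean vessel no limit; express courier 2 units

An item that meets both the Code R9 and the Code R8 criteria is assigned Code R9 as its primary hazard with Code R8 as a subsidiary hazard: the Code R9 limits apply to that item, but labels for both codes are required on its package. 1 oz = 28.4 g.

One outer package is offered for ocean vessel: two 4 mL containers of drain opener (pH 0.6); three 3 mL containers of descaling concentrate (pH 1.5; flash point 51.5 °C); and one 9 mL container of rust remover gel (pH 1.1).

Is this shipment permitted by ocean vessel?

pH 0.6 meets the Code R9 criterion (Corrosive), so the drain opener is Code R9.
Descaling concentrate: pH 1.5 ≤ 2 → Code R9 (Corrosive).
The rust remover gel has pH 1.1, which is ≤ 2, so it is Code R9 (Corrosive).
Total Code R9: (two 4 mL containers = 8 mL) + (three 3 mL containers = 9 mL) + 9 mL = 26 mL.
26 mL exceeds the ocean vessel limit of 25 mL for Code R9.

No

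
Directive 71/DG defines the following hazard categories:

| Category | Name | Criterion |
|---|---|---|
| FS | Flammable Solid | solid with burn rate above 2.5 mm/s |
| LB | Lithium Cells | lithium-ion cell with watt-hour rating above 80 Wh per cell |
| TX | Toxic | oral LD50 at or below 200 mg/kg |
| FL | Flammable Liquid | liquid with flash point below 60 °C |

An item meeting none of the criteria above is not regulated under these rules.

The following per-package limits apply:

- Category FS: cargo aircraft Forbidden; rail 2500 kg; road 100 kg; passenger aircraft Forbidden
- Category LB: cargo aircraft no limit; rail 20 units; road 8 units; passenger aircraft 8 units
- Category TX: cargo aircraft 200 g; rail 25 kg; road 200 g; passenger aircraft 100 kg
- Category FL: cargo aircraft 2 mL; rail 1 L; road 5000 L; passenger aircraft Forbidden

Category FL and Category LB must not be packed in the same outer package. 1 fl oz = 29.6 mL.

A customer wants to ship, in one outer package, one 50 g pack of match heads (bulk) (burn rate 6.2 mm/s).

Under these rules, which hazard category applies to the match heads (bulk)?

Category FS

Match heads (bulk): burn rate 6.2 mm/s > 2.5 mm/s → Category FS (Flammable Solid).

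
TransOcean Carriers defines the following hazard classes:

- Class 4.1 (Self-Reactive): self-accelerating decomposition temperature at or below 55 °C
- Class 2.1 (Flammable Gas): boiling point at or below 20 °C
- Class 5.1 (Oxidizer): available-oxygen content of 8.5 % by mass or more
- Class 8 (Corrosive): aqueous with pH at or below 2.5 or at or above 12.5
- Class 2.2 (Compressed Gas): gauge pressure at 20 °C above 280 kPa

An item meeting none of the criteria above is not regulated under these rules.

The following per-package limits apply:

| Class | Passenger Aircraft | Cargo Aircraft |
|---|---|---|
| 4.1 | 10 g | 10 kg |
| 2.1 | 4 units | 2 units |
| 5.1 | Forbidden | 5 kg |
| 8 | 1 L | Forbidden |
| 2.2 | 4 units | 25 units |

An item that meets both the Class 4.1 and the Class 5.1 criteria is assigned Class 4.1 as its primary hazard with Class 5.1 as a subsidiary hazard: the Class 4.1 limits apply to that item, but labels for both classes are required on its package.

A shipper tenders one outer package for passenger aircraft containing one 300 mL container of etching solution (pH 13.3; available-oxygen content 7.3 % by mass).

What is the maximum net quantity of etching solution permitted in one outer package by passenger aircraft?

1 L

The etching solution has pH 13.3, which is ≥ 12.5, so it is Class 8 (Corrosive).
The passenger aircraft limit for Class 8 is 1 L.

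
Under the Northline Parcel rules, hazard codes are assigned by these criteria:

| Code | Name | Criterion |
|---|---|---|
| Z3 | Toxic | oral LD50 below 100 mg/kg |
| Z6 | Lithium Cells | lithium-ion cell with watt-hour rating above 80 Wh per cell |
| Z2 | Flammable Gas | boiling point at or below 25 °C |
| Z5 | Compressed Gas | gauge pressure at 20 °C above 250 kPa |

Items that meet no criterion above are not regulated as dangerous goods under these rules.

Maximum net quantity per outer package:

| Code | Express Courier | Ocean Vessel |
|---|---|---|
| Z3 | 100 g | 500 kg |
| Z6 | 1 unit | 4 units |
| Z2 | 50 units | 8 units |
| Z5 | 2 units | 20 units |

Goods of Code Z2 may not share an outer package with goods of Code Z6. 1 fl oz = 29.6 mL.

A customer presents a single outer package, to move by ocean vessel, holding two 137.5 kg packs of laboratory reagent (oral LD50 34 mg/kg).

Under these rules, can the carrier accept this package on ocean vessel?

Yes

Laboratory reagent: oral LD50 34 mg/kg < 100 mg/kg → Code Z3 (Toxic).
Code Z3 quantity: two 137.5 kg packs = 275 kg.
275 kg is within the ocean vessel limit of 500 kg for Code Z3.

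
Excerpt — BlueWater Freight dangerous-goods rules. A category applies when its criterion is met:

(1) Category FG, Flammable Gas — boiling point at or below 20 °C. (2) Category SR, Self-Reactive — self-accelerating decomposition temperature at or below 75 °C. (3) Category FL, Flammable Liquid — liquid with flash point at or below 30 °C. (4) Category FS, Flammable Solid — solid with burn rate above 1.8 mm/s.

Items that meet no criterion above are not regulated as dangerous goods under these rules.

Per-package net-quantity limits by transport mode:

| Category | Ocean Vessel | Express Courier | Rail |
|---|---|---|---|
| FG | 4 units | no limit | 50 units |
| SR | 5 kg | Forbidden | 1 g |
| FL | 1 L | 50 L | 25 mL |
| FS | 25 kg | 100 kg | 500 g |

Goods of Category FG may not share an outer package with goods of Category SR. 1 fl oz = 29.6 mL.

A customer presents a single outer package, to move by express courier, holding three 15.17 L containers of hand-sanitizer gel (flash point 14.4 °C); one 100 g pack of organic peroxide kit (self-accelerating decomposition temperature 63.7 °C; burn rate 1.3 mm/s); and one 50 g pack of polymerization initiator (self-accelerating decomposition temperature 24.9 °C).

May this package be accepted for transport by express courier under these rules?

No

With flash point 14.4 °C (≤ 30 °C), the hand-sanitizer gel falls in Category FL.
Organic peroxide kit: self-accelerating decomposition temperature 63.7 °C ≤ 75 °C → Category SR (Self-Reactive).
Self-accelerating decomposition temperature 24.9 °C meets the Category SR criterion (Self-Reactive), so the polymerization initiator is Category SR.
Total Category SR: 100 g + 50 g = 150 g.
By express courier, Category SR is Forbidden regardless of quantity.
Category FL quantity: three 15.17 L containers = 45.51 L.
45.51 L ≤ 50 L (express courier limit, Category FL) — within limit.
The segregation rule (Category FG with Category SR) does not apply to Category SR with Category FL.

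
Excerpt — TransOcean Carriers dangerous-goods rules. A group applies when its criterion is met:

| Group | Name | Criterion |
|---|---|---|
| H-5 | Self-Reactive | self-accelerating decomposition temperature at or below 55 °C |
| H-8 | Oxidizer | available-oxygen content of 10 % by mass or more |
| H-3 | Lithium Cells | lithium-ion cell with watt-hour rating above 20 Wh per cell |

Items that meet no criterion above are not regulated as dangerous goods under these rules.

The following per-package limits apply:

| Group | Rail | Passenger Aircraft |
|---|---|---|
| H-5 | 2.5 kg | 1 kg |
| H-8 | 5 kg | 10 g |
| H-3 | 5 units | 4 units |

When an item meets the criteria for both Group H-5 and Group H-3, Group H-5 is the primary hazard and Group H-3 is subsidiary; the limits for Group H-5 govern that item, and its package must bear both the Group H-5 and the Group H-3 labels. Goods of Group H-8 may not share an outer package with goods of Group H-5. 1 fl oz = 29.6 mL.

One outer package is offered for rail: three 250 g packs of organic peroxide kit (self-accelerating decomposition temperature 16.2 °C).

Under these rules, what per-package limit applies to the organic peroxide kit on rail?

2.5 kg

Self-accelerating decomposition temperature 16.2 °C meets the Group H-5 criterion (Self-Reactive), so the organic peroxide kit is Group H-5.
The rail limit for Group H-5 is 2.5 kg.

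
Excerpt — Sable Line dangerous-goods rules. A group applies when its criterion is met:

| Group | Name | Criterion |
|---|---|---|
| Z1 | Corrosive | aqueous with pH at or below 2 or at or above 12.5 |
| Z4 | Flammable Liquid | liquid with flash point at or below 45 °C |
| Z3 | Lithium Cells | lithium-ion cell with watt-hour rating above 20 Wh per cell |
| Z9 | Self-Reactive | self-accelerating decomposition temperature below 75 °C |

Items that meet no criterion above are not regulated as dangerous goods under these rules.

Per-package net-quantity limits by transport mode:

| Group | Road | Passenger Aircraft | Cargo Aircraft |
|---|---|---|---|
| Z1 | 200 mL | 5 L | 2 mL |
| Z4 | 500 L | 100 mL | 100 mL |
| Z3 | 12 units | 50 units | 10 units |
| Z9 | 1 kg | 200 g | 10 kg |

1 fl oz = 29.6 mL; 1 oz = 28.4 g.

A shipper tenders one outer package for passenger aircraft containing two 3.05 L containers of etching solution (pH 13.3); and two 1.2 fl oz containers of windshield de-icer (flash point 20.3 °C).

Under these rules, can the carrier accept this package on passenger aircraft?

With pH 13.3 (≥ 12.5), the etching solution falls in Group Z1.
Flash point 20.3 °C meets the Group Z4 criterion (Flammable Liquid), so the windshield de-icer is Group Z4.
Group Z1 quantity: two 3.05 L containers = 6.1 L.
6.1 L exceeds the passenger aircraft limit of 5 L for Group Z1.
Group Z4 quantity: two 1.2 fl oz containers = 71.04 mL.
71.04 mL ≤ 100 mL (passenger aircraft limit, Group Z4) — within limit.

No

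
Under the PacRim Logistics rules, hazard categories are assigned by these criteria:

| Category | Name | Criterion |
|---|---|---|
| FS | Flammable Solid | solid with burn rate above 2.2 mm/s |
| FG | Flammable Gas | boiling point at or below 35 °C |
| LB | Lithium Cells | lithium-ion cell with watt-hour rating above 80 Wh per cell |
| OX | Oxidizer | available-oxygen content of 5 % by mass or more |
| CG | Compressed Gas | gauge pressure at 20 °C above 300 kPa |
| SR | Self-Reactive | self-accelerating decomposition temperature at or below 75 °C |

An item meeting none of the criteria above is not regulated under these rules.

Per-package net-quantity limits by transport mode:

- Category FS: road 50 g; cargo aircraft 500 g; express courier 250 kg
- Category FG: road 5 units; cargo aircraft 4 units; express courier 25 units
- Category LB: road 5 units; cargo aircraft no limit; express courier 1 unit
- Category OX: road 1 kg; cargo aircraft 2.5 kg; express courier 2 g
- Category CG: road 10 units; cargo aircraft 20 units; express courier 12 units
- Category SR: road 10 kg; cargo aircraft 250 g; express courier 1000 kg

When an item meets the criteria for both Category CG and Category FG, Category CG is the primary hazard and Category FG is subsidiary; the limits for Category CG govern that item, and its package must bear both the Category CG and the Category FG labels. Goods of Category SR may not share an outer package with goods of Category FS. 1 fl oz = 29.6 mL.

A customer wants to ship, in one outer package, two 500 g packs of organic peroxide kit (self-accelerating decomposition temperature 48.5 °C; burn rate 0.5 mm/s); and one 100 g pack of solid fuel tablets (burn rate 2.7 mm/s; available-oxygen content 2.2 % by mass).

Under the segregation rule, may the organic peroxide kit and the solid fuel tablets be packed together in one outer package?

The organic peroxide kit has self-accelerating decomposition temperature 48.5 °C, which is ≤ 75 °C, so it is Category SR (Self-Reactive).
Solid fuel tablets: burn rate 2.7 mm/s > 2.2 mm/s → Category FS (Flammable Solid).
Category SR and Category FS may not share an outer package.

No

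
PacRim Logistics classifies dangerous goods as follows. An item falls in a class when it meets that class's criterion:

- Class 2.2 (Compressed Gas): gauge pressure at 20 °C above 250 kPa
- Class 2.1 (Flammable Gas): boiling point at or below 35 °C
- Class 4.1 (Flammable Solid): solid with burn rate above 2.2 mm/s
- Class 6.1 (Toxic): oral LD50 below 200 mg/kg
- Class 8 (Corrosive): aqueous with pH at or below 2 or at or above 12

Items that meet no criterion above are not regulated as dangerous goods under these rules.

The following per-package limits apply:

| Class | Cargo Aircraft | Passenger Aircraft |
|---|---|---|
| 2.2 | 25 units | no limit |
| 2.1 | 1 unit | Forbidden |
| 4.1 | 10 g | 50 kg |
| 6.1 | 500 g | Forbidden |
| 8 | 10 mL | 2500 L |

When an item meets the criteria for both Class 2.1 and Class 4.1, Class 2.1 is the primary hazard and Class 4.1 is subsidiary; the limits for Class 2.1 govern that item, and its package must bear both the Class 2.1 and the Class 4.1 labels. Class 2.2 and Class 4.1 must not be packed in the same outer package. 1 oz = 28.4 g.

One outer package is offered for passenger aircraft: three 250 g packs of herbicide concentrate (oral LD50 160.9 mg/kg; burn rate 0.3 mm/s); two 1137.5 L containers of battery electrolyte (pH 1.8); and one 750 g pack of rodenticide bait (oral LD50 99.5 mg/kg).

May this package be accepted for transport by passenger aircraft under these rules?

No

Herbicide concentrate: oral LD50 160.9 mg/kg < 200 mg/kg → Class 6.1 (Toxic).
pH 1.8 meets the Class 8 criterion (Corrosive), so the battery electrolyte is Class 8.
With oral LD50 99.5 mg/kg (< 200 mg/kg), the rodenticide bait falls in Class 6.1.
Class 8 quantity: two 1137.5 L containers = 2275 L.
That is within the Class 8 passenger aircraft limit of 2500 L.
Total Class 6.1: (three 250 g packs = 750 g) + 750 g = 1.5 kg.
By passenger aircraft, Class 6.1 is Forbidden regardless of quantity.
The segregation rule (Class 2.2 with Class 4.1) does not apply to Class 8 with Class 6.1.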